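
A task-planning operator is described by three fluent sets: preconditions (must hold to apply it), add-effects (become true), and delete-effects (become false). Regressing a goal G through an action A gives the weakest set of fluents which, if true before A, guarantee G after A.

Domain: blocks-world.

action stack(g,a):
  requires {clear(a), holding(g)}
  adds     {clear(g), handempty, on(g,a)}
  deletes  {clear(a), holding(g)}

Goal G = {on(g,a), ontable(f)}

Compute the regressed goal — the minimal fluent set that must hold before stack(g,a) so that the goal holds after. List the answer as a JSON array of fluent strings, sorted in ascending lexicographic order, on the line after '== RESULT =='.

Regress:
  G ∩ del = {}  (empty — regression defined)
  G \ add = {on(g,a), ontable(f)} \ {clear(g), handempty, on(g,a)} = {ontable(f)}
  ∪ pre   = {ontable(f)} ∪ {clear(a), holding(g)}
          = {clear(a), holding(g), ontable(f)}

== RESULT ==
["clear(a)", "holding(g)", "ontable(f)"]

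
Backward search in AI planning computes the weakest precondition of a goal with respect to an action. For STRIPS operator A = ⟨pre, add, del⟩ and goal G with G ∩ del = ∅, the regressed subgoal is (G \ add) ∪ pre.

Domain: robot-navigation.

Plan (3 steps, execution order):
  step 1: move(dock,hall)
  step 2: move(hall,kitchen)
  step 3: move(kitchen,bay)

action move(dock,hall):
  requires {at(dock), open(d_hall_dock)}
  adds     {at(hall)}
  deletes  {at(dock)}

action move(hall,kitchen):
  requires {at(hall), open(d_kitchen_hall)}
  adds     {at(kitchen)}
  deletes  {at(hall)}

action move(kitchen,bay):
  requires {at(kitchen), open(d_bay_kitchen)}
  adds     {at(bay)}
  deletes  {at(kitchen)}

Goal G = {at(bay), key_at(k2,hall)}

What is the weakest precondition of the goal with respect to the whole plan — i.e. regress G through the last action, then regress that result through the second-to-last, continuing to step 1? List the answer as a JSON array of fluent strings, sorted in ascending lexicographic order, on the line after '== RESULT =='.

Regress step by step:
  through step 3 (move(kitchen,bay)): drop {at(bay)}, keep {key_at(k2,hall)}, require {at(kitchen), open(d_bay_kitchen)}
    → {at(kitchen), key_at(k2,hall), open(d_bay_kitchen)}
  through step 2 (move(hall,kitchen)): drop {at(kitchen)}, keep {key_at(k2,hall), open(d_bay_kitchen)}, require {at(hall), open(d_kitchen_hall)}
    → {at(hall), key_at(k2,hall), open(d_bay_kitchen), open(d_kitchen_hall)}
  through step 1 (move(dock,hall)): drop {at(hall)}, keep {key_at(k2,hall), open(d_bay_kitchen), open(d_kitchen_hall)}, require {at(dock), open(d_hall_dock)}
    → {at(dock), key_at(k2,hall), open(d_bay_kitchen), open(d_hall_dock), open(d_kitchen_hall)}

== RESULT ==
["at(dock)", "key_at(k2,hall)", "open(d_bay_kitchen)", "open(d_hall_dock)", "open(d_kitchen_hall)"]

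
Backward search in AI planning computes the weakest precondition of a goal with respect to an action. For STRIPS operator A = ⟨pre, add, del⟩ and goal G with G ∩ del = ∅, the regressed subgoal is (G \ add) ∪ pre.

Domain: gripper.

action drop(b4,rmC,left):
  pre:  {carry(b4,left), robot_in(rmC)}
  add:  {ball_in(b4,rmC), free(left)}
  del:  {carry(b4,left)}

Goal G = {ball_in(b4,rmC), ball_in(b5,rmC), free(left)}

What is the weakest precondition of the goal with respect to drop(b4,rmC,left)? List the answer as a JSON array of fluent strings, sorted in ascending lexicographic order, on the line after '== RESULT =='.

Regress:
  G ∩ del = {}  (empty — regression defined)
  G \ add = {ball_in(b4,rmC), ball_in(b5,rmC), free(left)} \ {ball_in(b4,rmC), free(left)} = {ball_in(b5,rmC)}
  ∪ pre   = {ball_in(b5,rmC)} ∪ {carry(b4,left), robot_in(rmC)}
          = {ball_in(b5,rmC), carry(b4,left), robot_in(rmC)}

== RESULT ==
["ball_in(b5,rmC)", "carry(b4,left)", "robot_in(rmC)"]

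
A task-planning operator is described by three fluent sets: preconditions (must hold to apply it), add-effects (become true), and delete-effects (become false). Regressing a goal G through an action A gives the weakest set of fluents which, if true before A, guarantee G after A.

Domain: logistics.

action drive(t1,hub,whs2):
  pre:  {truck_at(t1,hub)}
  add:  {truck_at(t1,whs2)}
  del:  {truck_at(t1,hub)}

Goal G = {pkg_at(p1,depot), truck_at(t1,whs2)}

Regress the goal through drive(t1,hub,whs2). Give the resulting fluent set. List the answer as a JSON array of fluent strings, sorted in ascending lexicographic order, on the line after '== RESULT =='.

Compute (G \ add) ∪ pre:
  G ∩ del = {}  (empty — regression defined)
  G \ add = {pkg_at(p1,depot), truck_at(t1,whs2)} \ {truck_at(t1,whs2)} = {pkg_at(p1,depot)}
  ∪ pre   = {pkg_at(p1,depot)} ∪ {truck_at(t1,hub)}
          = {pkg_at(p1,depot), truck_at(t1,hub)}

== RESULT ==
["pkg_at(p1,depot)", "truck_at(t1,hub)"]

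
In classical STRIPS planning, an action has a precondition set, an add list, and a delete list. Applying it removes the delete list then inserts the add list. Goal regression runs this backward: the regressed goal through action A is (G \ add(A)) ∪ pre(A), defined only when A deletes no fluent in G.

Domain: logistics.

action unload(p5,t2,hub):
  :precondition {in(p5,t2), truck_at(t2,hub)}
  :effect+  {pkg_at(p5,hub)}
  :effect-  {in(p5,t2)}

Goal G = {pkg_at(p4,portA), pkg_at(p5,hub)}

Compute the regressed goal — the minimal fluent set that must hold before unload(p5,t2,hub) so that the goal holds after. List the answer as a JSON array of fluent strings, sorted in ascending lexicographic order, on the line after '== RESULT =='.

Regress:
  G ∩ del = {}  (empty — regression defined)
  G \ add = {pkg_at(p4,portA), pkg_at(p5,hub)} \ {pkg_at(p5,hub)} = {pkg_at(p4,portA)}
  ∪ pre   = {pkg_at(p4,portA)} ∪ {in(p5,t2), truck_at(t2,hub)}
          = {in(p5,t2), pkg_at(p4,portA), truck_at(t2,hub)}

== RESULT ==
["in(p5,t2)", "pkg_at(p4,portA)", "truck_at(t2,hub)"]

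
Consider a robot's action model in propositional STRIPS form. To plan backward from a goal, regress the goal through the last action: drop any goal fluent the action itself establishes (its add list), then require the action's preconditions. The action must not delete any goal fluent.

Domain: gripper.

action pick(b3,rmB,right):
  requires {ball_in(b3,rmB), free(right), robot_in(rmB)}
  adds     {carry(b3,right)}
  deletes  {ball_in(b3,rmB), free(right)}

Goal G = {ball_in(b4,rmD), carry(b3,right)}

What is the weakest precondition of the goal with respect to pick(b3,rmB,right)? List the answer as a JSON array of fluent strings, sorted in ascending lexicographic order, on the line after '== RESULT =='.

Compute (G \ add) ∪ pre:
  G ∩ del = {}  (empty — regression defined)
  G \ add = {ball_in(b4,rmD), carry(b3,right)} \ {carry(b3,right)} = {ball_in(b4,rmD)}
  ∪ pre   = {ball_in(b4,rmD)} ∪ {ball_in(b3,rmB), free(right), robot_in(rmB)}
          = {ball_in(b3,rmB), ball_in(b4,rmD), free(right), robot_in(rmB)}

== RESULT ==
["ball_in(b3,rmB)", "ball_in(b4,rmD)", "free(right)", "robot_in(rmB)"]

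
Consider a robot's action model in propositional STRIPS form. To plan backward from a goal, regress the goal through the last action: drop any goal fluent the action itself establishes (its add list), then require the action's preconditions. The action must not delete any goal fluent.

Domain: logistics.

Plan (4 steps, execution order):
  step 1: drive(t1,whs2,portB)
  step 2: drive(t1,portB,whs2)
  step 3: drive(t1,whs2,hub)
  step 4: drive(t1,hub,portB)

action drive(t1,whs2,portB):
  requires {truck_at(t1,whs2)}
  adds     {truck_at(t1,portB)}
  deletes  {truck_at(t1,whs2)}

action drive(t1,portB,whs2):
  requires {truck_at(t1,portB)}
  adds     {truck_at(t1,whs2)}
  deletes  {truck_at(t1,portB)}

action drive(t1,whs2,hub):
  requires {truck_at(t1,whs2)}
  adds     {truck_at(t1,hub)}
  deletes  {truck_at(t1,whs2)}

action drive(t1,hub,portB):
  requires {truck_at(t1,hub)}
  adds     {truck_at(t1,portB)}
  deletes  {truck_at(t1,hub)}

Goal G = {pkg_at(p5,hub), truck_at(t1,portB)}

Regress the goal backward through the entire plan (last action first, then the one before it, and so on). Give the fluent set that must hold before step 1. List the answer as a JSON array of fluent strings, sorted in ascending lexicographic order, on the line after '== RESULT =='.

Work backward from the goal:
  through step 4 (drive(t1,hub,portB)): drop {truck_at(t1,portB)}, keep {pkg_at(p5,hub)}, require {truck_at(t1,hub)}
    → {pkg_at(p5,hub), truck_at(t1,hub)}
  through step 3 (drive(t1,whs2,hub)): drop {truck_at(t1,hub)}, keep {pkg_at(p5,hub)}, require {truck_at(t1,whs2)}
    → {pkg_at(p5,hub), truck_at(t1,whs2)}
  through step 2 (drive(t1,portB,whs2)): drop {truck_at(t1,whs2)}, keep {pkg_at(p5,hub)}, require {truck_at(t1,portB)}
    → {pkg_at(p5,hub), truck_at(t1,portB)}
  through step 1 (drive(t1,whs2,portB)): drop {truck_at(t1,portB)}, keep {pkg_at(p5,hub)}, require {truck_at(t1,whs2)}
    → {pkg_at(p5,hub), truck_at(t1,whs2)}

== RESULT ==
["pkg_at(p5,hub)", "truck_at(t1,whs2)"]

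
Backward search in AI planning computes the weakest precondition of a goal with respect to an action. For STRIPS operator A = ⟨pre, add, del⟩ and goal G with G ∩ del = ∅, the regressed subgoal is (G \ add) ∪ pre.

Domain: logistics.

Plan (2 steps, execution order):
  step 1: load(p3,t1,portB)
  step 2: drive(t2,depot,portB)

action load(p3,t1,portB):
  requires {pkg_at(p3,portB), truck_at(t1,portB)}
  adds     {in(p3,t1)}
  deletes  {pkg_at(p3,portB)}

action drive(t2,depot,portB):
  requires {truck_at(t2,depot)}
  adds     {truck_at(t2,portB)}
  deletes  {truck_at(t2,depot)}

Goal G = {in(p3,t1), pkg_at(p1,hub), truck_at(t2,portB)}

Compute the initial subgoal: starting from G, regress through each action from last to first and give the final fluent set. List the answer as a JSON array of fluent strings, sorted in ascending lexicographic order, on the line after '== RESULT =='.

Regress step by step:
  through step 2 (drive(t2,depot,portB)): drop {truck_at(t2,portB)}, keep {in(p3,t1), pkg_at(p1,hub)}, require {truck_at(t2,depot)}
    → {in(p3,t1), pkg_at(p1,hub), truck_at(t2,depot)}
  through step 1 (load(p3,t1,portB)): drop {in(p3,t1)}, keep {pkg_at(p1,hub), truck_at(t2,depot)}, require {pkg_at(p3,portB), truck_at(t1,portB)}
    → {pkg_at(p1,hub), pkg_at(p3,portB), truck_at(t1,portB), truck_at(t2,depot)}

== RESULT ==
["pkg_at(p1,hub)", "pkg_at(p3,portB)", "truck_at(t1,portB)", "truck_at(t2,depot)"]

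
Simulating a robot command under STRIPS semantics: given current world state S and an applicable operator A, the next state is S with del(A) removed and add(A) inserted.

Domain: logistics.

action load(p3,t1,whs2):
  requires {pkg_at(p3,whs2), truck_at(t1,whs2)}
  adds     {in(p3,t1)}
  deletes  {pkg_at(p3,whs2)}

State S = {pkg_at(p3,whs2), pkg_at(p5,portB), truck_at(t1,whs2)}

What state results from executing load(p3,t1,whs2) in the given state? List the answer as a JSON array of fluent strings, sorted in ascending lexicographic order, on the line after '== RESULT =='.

Progress:
  pre ⊆ S: {pkg_at(p3,whs2), truck_at(t1,whs2)} ⊆ S  — applicable
  S \ del = {pkg_at(p5,portB), truck_at(t1,whs2)}
  ∪ add   = {in(p3,t1), pkg_at(p5,portB), truck_at(t1,whs2)}

== RESULT ==
["in(p3,t1)", "pkg_at(p5,portB)", "truck_at(t1,whs2)"]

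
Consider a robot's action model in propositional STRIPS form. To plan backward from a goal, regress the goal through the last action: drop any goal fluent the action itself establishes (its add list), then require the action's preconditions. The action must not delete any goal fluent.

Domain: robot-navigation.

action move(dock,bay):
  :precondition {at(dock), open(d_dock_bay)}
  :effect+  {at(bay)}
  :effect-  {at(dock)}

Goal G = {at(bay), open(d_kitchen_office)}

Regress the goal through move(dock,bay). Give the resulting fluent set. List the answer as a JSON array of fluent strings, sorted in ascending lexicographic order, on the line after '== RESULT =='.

Regress:
  G ∩ del = {}  (empty — regression defined)
  G \ add = {at(bay), open(d_kitchen_office)} \ {at(bay)} = {open(d_kitchen_office)}
  ∪ pre   = {open(d_kitchen_office)} ∪ {at(dock), open(d_dock_bay)}
          = {at(dock), open(d_dock_bay), open(d_kitchen_office)}

== RESULT ==
["at(dock)", "open(d_dock_bay)", "open(d_kitchen_office)"]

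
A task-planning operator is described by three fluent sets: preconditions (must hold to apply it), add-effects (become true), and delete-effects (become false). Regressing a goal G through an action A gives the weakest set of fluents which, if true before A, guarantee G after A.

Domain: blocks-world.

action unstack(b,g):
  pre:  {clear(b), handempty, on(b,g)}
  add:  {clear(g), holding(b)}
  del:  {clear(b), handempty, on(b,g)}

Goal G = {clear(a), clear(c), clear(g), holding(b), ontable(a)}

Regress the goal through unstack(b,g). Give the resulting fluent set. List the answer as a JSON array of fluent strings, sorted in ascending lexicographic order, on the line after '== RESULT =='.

Regress:
  G ∩ del = {}  (empty — regression defined)
  G \ add = {clear(a), clear(c), clear(g), holding(b), ontable(a)} \ {clear(g), holding(b)} = {clear(a), clear(c), ontable(a)}
  ∪ pre   = {clear(a), clear(c), ontable(a)} ∪ {clear(b), handempty, on(b,g)}
          = {clear(a), clear(b), clear(c), handempty, on(b,g), ontable(a)}

== RESULT ==
["clear(a)", "clear(b)", "clear(c)", "handempty", "on(b,g)", "ontable(a)"]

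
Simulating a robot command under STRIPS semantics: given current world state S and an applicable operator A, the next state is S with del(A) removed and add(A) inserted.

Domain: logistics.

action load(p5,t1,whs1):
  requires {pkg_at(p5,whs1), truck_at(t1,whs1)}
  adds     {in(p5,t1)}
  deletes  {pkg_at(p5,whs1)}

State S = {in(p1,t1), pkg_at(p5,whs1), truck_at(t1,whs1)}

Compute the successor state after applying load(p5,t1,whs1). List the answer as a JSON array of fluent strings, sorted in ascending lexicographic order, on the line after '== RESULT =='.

Progress:
  pre ⊆ S: {pkg_at(p5,whs1), truck_at(t1,whs1)} ⊆ S  — applicable
  S \ del = {in(p1,t1), truck_at(t1,whs1)}
  ∪ add   = {in(p1,t1), in(p5,t1), truck_at(t1,whs1)}

== RESULT ==
["in(p1,t1)", "in(p5,t1)", "truck_at(t1,whs1)"]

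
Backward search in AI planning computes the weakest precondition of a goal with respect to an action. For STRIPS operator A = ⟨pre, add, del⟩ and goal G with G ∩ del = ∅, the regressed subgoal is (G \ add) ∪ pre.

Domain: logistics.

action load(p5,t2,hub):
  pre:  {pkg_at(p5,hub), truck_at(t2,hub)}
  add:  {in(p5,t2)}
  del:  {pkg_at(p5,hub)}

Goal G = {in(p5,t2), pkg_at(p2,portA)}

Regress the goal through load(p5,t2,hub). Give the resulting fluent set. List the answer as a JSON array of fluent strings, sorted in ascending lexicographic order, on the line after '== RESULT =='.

Compute (G \ add) ∪ pre:
  G ∩ del = {}  (empty — regression defined)
  G \ add = {in(p5,t2), pkg_at(p2,portA)} \ {in(p5,t2)} = {pkg_at(p2,portA)}
  ∪ pre   = {pkg_at(p2,portA)} ∪ {pkg_at(p5,hub), truck_at(t2,hub)}
          = {pkg_at(p2,portA), pkg_at(p5,hub), truck_at(t2,hub)}

== RESULT ==
["pkg_at(p2,portA)", "pkg_at(p5,hub)", "truck_at(t2,hub)"]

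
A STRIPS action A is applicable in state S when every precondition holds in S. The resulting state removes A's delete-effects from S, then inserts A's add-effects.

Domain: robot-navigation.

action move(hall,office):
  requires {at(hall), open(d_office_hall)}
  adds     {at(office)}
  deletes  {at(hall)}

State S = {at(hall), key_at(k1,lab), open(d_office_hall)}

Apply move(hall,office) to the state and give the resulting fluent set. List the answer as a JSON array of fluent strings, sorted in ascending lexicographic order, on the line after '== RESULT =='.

Progress:
  pre ⊆ S: {at(hall), open(d_office_hall)} ⊆ S  — applicable
  S \ del = {key_at(k1,lab), open(d_office_hall)}
  ∪ add   = {at(office), key_at(k1,lab), open(d_office_hall)}

== RESULT ==
["at(office)", "key_at(k1,lab)", "open(d_office_hall)"]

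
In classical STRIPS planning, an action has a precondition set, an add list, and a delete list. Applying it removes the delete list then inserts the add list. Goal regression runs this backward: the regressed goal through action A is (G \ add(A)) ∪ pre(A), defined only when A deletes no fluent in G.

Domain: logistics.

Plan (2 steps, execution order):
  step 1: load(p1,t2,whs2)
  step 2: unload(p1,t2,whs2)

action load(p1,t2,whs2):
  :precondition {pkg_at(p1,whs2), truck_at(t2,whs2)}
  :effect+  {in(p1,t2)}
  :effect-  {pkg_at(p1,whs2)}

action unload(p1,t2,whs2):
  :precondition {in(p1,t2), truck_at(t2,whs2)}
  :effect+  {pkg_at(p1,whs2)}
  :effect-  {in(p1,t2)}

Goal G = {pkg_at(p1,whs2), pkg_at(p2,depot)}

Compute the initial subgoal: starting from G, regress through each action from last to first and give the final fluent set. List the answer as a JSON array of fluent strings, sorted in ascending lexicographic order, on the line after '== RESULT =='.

Regress step by step:
  through step 2 (unload(p1,t2,whs2)): drop {pkg_at(p1,whs2)}, keep {pkg_at(p2,depot)}, require {in(p1,t2), truck_at(t2,whs2)}
    → {in(p1,t2), pkg_at(p2,depot), truck_at(t2,whs2)}
  through step 1 (load(p1,t2,whs2)): drop {in(p1,t2)}, keep {pkg_at(p2,depot), truck_at(t2,whs2)}, require {pkg_at(p1,whs2), truck_at(t2,whs2)}
    → {pkg_at(p1,whs2), pkg_at(p2,depot), truck_at(t2,whs2)}

== RESULT ==
["pkg_at(p1,whs2)", "pkg_at(p2,depot)", "truck_at(t2,whs2)"]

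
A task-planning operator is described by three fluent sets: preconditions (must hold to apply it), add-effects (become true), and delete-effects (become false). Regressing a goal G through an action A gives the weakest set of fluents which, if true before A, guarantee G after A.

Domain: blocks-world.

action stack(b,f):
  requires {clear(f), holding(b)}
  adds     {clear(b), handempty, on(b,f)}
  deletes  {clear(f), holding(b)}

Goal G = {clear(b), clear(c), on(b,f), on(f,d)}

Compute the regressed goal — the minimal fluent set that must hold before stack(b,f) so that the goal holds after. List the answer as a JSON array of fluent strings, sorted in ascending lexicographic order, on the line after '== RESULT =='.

Compute (G \ add) ∪ pre:
  G ∩ del = {}  (empty — regression defined)
  G \ add = {clear(b), clear(c), on(b,f), on(f,d)} \ {clear(b), handempty, on(b,f)} = {clear(c), on(f,d)}
  ∪ pre   = {clear(c), on(f,d)} ∪ {clear(f), holding(b)}
          = {clear(c), clear(f), holding(b), on(f,d)}

== RESULT ==
["clear(c)", "clear(f)", "holding(b)", "on(f,d)"]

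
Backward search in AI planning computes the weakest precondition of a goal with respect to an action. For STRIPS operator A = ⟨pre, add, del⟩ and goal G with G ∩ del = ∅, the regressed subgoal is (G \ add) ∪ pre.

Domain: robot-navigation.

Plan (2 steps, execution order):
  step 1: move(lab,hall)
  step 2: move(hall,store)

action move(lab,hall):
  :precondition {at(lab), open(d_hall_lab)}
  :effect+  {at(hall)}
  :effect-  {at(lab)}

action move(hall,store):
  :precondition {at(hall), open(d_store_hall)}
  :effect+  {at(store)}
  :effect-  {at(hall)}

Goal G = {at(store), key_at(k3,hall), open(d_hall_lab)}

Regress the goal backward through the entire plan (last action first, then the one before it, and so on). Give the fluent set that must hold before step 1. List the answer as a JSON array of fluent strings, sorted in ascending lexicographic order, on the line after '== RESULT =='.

Regress step by step:
  through step 2 (move(hall,store)): drop {at(store)}, keep {key_at(k3,hall), open(d_hall_lab)}, require {at(hall), open(d_store_hall)}
    → {at(hall), key_at(k3,hall), open(d_hall_lab), open(d_store_hall)}
  through step 1 (move(lab,hall)): drop {at(hall)}, keep {key_at(k3,hall), open(d_hall_lab), open(d_store_hall)}, require {at(lab), open(d_hall_lab)}
    → {at(lab), key_at(k3,hall), open(d_hall_lab), open(d_store_hall)}

== RESULT ==
["at(lab)", "key_at(k3,hall)", "open(d_hall_lab)", "open(d_store_hall)"]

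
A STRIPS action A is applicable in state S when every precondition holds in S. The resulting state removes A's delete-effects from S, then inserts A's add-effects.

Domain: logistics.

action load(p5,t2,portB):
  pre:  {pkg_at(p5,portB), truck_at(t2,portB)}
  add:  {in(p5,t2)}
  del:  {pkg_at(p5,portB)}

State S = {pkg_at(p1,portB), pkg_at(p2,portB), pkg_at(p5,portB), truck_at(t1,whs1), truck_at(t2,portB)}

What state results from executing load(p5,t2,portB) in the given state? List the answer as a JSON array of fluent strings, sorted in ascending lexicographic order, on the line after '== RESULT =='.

Progress:
  pre ⊆ S: {pkg_at(p5,portB), truck_at(t2,portB)} ⊆ S  — applicable
  S \ del = {pkg_at(p1,portB), pkg_at(p2,portB), truck_at(t1,whs1), truck_at(t2,portB)}
  ∪ add   = {in(p5,t2), pkg_at(p1,portB), pkg_at(p2,portB), truck_at(t1,whs1), truck_at(t2,portB)}

== RESULT ==
["in(p5,t2)", "pkg_at(p1,portB)", "pkg_at(p2,portB)", "truck_at(t1,whs1)", "truck_at(t2,portB)"]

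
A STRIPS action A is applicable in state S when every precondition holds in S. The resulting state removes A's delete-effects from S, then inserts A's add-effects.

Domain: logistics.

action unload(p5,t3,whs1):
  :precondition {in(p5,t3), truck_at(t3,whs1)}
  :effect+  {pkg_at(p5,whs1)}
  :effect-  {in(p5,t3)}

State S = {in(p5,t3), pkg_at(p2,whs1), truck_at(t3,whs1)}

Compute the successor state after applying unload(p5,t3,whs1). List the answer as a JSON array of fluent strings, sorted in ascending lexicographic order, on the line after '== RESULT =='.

Compute (S \ del) ∪ add:
  pre ⊆ S: {in(p5,t3), truck_at(t3,whs1)} ⊆ S  — applicable
  S \ del = {pkg_at(p2,whs1), truck_at(t3,whs1)}
  ∪ add   = {pkg_at(p2,whs1), pkg_at(p5,whs1), truck_at(t3,whs1)}

== RESULT ==
["pkg_at(p2,whs1)", "pkg_at(p5,whs1)", "truck_at(t3,whs1)"]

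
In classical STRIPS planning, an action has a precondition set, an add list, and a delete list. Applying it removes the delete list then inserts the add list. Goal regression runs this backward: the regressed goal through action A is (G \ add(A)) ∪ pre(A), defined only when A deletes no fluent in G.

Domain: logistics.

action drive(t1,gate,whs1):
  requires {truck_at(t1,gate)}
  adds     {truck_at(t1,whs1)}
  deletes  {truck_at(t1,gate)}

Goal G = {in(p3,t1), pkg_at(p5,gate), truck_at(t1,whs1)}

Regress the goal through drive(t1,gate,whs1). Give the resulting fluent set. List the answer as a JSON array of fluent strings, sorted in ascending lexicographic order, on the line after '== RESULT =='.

Regress:
  G ∩ del = {}  (empty — regression defined)
  G \ add = {in(p3,t1), pkg_at(p5,gate), truck_at(t1,whs1)} \ {truck_at(t1,whs1)} = {in(p3,t1), pkg_at(p5,gate)}
  ∪ pre   = {in(p3,t1), pkg_at(p5,gate)} ∪ {truck_at(t1,gate)}
          = {in(p3,t1), pkg_at(p5,gate), truck_at(t1,gate)}

== RESULT ==
["in(p3,t1)", "pkg_at(p5,gate)", "truck_at(t1,gate)"]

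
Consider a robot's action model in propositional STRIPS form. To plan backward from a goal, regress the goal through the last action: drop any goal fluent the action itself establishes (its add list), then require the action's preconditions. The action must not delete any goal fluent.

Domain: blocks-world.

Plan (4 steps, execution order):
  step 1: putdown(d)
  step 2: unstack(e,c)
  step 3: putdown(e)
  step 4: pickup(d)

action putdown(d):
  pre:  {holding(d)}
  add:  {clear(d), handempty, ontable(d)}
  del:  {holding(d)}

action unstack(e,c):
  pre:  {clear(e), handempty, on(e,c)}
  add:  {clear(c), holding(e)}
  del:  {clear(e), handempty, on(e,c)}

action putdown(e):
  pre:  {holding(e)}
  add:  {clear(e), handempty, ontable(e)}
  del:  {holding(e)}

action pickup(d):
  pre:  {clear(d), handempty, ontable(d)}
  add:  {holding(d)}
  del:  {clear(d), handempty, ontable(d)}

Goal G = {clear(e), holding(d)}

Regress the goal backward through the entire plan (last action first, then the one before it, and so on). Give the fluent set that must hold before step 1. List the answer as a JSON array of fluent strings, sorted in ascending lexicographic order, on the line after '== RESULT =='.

Work backward from the goal:
  through step 4 (pickup(d)): drop {holding(d)}, keep {clear(e)}, require {clear(d), handempty, ontable(d)}
    → {clear(d), clear(e), handempty, ontable(d)}
  through step 3 (putdown(e)): drop {clear(e), handempty}, keep {clear(d), ontable(d)}, require {holding(e)}
    → {clear(d), holding(e), ontable(d)}
  through step 2 (unstack(e,c)): drop {holding(e)}, keep {clear(d), ontable(d)}, require {clear(e), handempty, on(e,c)}
    → {clear(d), clear(e), handempty, on(e,c), ontable(d)}
  through step 1 (putdown(d)): drop {clear(d), handempty, ontable(d)}, keep {clear(e), on(e,c)}, require {holding(d)}
    → {clear(e), holding(d), on(e,c)}

== RESULT ==
["clear(e)", "holding(d)", "on(e,c)"]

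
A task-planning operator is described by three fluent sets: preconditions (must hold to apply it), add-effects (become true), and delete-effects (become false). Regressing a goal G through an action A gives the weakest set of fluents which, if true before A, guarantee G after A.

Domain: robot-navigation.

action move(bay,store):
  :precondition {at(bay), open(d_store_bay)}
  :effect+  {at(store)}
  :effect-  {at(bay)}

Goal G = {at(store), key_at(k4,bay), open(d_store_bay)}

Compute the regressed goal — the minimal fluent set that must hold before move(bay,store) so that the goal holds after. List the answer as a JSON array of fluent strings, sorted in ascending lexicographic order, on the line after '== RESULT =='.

Regress:
  G ∩ del = {}  (empty — regression defined)
  G \ add = {at(store), key_at(k4,bay), open(d_store_bay)} \ {at(store)} = {key_at(k4,bay), open(d_store_bay)}
  ∪ pre   = {key_at(k4,bay), open(d_store_bay)} ∪ {at(bay), open(d_store_bay)}
          = {at(bay), key_at(k4,bay), open(d_store_bay)}

== RESULT ==
["at(bay)", "key_at(k4,bay)", "open(d_store_bay)"]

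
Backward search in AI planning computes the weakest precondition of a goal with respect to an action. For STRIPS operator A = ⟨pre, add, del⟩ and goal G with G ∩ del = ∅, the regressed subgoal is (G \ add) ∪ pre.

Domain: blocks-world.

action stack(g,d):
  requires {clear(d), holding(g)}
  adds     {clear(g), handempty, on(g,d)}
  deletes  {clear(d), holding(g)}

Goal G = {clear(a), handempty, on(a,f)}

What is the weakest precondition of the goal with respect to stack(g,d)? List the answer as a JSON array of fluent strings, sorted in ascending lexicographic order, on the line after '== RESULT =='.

Compute (G \ add) ∪ pre:
  G ∩ del = {}  (empty — regression defined)
  G \ add = {clear(a), handempty, on(a,f)} \ {clear(g), handempty, on(g,d)} = {clear(a), on(a,f)}
  ∪ pre   = {clear(a), on(a,f)} ∪ {clear(d), holding(g)}
          = {clear(a), clear(d), holding(g), on(a,f)}

== RESULT ==
["clear(a)", "clear(d)", "holding(g)", "on(a,f)"]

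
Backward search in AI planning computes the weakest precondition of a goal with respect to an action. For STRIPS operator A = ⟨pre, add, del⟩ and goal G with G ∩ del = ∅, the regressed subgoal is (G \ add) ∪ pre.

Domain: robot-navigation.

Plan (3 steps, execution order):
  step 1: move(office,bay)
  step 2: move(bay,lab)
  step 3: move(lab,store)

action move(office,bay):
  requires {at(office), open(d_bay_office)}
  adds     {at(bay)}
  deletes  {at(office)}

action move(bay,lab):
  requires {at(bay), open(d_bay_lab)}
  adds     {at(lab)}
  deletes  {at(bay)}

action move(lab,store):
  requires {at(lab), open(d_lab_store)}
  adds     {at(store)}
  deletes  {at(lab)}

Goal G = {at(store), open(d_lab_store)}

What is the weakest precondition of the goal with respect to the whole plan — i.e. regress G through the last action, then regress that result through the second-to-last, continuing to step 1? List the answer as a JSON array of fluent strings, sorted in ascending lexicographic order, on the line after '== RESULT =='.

Regress step by step:
  through step 3 (move(lab,store)): drop {at(store)}, keep {open(d_lab_store)}, require {at(lab), open(d_lab_store)}
    → {at(lab), open(d_lab_store)}
  through step 2 (move(bay,lab)): drop {at(lab)}, keep {open(d_lab_store)}, require {at(bay), open(d_bay_lab)}
    → {at(bay), open(d_bay_lab), open(d_lab_store)}
  through step 1 (move(office,bay)): drop {at(bay)}, keep {open(d_bay_lab), open(d_lab_store)}, require {at(office), open(d_bay_office)}
    → {at(office), open(d_bay_lab), open(d_bay_office), open(d_lab_store)}

== RESULT ==
["at(office)", "open(d_bay_lab)", "open(d_bay_office)", "open(d_lab_store)"]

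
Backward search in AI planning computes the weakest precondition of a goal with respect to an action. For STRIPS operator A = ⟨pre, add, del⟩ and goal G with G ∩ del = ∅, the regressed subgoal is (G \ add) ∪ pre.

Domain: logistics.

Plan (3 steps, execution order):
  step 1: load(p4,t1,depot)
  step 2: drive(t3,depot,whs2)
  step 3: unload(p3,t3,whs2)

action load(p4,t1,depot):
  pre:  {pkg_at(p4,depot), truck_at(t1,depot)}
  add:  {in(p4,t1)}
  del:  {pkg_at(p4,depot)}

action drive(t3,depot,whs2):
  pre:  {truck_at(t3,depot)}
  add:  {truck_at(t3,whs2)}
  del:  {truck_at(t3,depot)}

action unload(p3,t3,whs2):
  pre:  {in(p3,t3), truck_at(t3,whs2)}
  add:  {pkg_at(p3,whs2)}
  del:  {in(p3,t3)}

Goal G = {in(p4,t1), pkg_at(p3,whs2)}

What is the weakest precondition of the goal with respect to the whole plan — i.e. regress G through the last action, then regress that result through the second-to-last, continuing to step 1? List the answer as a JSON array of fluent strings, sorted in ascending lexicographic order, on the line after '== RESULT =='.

Regress step by step:
  through step 3 (unload(p3,t3,whs2)): drop {pkg_at(p3,whs2)}, keep {in(p4,t1)}, require {in(p3,t3), truck_at(t3,whs2)}
    → {in(p3,t3), in(p4,t1), truck_at(t3,whs2)}
  through step 2 (drive(t3,depot,whs2)): drop {truck_at(t3,whs2)}, keep {in(p3,t3), in(p4,t1)}, require {truck_at(t3,depot)}
    → {in(p3,t3), in(p4,t1), truck_at(t3,depot)}
  through step 1 (load(p4,t1,depot)): drop {in(p4,t1)}, keep {in(p3,t3), truck_at(t3,depot)}, require {pkg_at(p4,depot), truck_at(t1,depot)}
    → {in(p3,t3), pkg_at(p4,depot), truck_at(t1,depot), truck_at(t3,depot)}

== RESULT ==
["in(p3,t3)", "pkg_at(p4,depot)", "truck_at(t1,depot)", "truck_at(t3,depot)"]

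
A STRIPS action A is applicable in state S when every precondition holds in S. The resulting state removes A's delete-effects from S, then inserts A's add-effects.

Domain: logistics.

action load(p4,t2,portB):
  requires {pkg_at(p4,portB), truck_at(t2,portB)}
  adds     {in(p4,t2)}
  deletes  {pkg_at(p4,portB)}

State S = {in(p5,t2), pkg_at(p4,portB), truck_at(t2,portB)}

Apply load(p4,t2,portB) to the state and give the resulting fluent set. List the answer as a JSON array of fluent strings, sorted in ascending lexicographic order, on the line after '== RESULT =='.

Progress:
  pre ⊆ S: {pkg_at(p4,portB), truck_at(t2,portB)} ⊆ S  — applicable
  S \ del = {in(p5,t2), truck_at(t2,portB)}
  ∪ add   = {in(p4,t2), in(p5,t2), truck_at(t2,portB)}

== RESULT ==
["in(p4,t2)", "in(p5,t2)", "truck_at(t2,portB)"]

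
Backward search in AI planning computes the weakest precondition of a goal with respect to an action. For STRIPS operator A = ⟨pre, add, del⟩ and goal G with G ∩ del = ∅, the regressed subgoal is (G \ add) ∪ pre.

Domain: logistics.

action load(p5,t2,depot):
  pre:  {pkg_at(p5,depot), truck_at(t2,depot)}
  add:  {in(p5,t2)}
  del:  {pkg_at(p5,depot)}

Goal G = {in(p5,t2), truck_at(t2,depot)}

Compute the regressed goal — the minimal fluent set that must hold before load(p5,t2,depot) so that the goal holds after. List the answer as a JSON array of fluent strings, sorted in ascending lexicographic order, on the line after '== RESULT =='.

Compute (G \ add) ∪ pre:
  G ∩ del = {}  (empty — regression defined)
  G \ add = {in(p5,t2), truck_at(t2,depot)} \ {in(p5,t2)} = {truck_at(t2,depot)}
  ∪ pre   = {truck_at(t2,depot)} ∪ {pkg_at(p5,depot), truck_at(t2,depot)}
          = {pkg_at(p5,depot), truck_at(t2,depot)}

== RESULT ==
["pkg_at(p5,depot)", "truck_at(t2,depot)"]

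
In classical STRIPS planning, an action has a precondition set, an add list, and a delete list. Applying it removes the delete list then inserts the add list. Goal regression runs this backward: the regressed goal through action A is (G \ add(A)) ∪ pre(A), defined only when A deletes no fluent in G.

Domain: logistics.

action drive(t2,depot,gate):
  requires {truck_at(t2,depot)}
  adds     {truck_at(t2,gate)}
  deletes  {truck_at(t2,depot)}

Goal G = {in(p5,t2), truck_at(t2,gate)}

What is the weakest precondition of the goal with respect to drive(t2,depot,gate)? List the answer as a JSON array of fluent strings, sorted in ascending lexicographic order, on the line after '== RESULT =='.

Compute (G \ add) ∪ pre:
  G ∩ del = {}  (empty — regression defined)
  G \ add = {in(p5,t2), truck_at(t2,gate)} \ {truck_at(t2,gate)} = {in(p5,t2)}
  ∪ pre   = {in(p5,t2)} ∪ {truck_at(t2,depot)}
          = {in(p5,t2), truck_at(t2,depot)}

== RESULT ==
["in(p5,t2)", "truck_at(t2,depot)"]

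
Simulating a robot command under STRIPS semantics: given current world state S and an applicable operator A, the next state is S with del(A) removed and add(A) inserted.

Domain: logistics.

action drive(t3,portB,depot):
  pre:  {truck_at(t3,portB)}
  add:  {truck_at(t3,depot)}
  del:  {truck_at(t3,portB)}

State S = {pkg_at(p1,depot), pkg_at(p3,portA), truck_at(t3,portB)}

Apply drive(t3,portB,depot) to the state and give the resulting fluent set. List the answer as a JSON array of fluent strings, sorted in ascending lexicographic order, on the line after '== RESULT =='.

Compute (S \ del) ∪ add:
  pre ⊆ S: {truck_at(t3,portB)} ⊆ S  — applicable
  S \ del = {pkg_at(p1,depot), pkg_at(p3,portA)}
  ∪ add   = {pkg_at(p1,depot), pkg_at(p3,portA), truck_at(t3,depot)}

== RESULT ==
["pkg_at(p1,depot)", "pkg_at(p3,portA)", "truck_at(t3,depot)"]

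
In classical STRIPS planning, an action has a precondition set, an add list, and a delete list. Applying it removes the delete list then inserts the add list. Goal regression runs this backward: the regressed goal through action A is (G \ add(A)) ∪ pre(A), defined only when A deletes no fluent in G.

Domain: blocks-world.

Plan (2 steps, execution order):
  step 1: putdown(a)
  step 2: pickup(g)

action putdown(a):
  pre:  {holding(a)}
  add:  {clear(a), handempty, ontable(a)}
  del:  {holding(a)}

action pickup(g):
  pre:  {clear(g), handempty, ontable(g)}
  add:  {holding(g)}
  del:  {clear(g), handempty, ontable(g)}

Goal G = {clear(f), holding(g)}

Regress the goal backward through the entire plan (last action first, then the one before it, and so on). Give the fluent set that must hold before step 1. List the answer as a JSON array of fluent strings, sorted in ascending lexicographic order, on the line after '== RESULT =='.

Regress step by step:
  through step 2 (pickup(g)): drop {holding(g)}, keep {clear(f)}, require {clear(g), handempty, ontable(g)}
    → {clear(f), clear(g), handempty, ontable(g)}
  through step 1 (putdown(a)): drop {handempty}, keep {clear(f), clear(g), ontable(g)}, require {holding(a)}
    → {clear(f), clear(g), holding(a), ontable(g)}

== RESULT ==
["clear(f)", "clear(g)", "holding(a)", "ontable(g)"]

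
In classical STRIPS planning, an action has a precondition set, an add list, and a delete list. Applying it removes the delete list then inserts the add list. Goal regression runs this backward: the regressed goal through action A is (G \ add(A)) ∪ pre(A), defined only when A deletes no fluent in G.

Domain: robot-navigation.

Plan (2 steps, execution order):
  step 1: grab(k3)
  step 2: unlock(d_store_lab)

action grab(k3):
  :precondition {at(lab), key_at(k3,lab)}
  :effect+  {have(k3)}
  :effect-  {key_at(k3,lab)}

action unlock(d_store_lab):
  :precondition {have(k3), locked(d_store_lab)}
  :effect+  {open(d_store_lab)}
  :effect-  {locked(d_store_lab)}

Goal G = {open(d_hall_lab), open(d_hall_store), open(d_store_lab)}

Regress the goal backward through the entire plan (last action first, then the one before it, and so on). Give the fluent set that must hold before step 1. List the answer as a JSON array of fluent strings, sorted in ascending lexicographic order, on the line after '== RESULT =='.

Work backward from the goal:
  through step 2 (unlock(d_store_lab)): drop {open(d_store_lab)}, keep {open(d_hall_lab), open(d_hall_store)}, require {have(k3), locked(d_store_lab)}
    → {have(k3), locked(d_store_lab), open(d_hall_lab), open(d_hall_store)}
  through step 1 (grab(k3)): drop {have(k3)}, keep {locked(d_store_lab), open(d_hall_lab), open(d_hall_store)}, require {at(lab), key_at(k3,lab)}
    → {at(lab), key_at(k3,lab), locked(d_store_lab), open(d_hall_lab), open(d_hall_store)}

== RESULT ==
["at(lab)", "key_at(k3,lab)", "locked(d_store_lab)", "open(d_hall_lab)", "open(d_hall_store)"]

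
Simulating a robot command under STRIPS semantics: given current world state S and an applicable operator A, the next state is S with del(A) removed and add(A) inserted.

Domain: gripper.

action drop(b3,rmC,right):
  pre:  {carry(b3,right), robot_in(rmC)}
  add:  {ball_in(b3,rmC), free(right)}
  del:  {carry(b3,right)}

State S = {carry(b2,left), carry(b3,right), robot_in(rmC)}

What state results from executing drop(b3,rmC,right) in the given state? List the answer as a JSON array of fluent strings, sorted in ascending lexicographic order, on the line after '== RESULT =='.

Progress:
  pre ⊆ S: {carry(b3,right), robot_in(rmC)} ⊆ S  — applicable
  S \ del = {carry(b2,left), robot_in(rmC)}
  ∪ add   = {ball_in(b3,rmC), carry(b2,left), free(right), robot_in(rmC)}

== RESULT ==
["ball_in(b3,rmC)", "carry(b2,left)", "free(right)", "robot_in(rmC)"]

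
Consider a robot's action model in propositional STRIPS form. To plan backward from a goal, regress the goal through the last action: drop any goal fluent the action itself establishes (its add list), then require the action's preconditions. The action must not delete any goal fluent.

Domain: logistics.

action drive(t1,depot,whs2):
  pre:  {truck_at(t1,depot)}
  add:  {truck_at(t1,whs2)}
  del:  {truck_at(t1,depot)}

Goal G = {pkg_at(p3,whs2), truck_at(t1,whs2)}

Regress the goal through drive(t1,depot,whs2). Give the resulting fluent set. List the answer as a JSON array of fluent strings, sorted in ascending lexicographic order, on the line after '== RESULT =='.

Compute (G \ add) ∪ pre:
  G ∩ del = {}  (empty — regression defined)
  G \ add = {pkg_at(p3,whs2), truck_at(t1,whs2)} \ {truck_at(t1,whs2)} = {pkg_at(p3,whs2)}
  ∪ pre   = {pkg_at(p3,whs2)} ∪ {truck_at(t1,depot)}
          = {pkg_at(p3,whs2), truck_at(t1,depot)}

== RESULT ==
["pkg_at(p3,whs2)", "truck_at(t1,depot)"]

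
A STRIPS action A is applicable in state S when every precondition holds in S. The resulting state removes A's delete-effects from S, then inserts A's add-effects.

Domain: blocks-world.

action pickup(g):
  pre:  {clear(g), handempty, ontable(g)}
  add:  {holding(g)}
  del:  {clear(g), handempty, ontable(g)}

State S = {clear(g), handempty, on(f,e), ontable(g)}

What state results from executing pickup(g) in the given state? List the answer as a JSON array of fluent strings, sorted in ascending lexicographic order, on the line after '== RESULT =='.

Compute (S \ del) ∪ add:
  pre ⊆ S: {clear(g), handempty, ontable(g)} ⊆ S  — applicable
  S \ del = {on(f,e)}
  ∪ add   = {holding(g), on(f,e)}

== RESULT ==
["holding(g)", "on(f,e)"]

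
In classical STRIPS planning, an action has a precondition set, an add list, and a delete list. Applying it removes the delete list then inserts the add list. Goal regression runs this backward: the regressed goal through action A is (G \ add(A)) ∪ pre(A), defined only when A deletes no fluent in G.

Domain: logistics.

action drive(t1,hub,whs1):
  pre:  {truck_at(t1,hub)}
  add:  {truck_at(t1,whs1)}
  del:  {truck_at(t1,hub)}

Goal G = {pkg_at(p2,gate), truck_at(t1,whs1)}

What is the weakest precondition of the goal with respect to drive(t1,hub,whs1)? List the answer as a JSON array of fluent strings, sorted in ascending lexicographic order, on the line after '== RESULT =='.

Compute (G \ add) ∪ pre:
  G ∩ del = {}  (empty — regression defined)
  G \ add = {pkg_at(p2,gate), truck_at(t1,whs1)} \ {truck_at(t1,whs1)} = {pkg_at(p2,gate)}
  ∪ pre   = {pkg_at(p2,gate)} ∪ {truck_at(t1,hub)}
          = {pkg_at(p2,gate), truck_at(t1,hub)}

== RESULT ==
["pkg_at(p2,gate)", "truck_at(t1,hub)"]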